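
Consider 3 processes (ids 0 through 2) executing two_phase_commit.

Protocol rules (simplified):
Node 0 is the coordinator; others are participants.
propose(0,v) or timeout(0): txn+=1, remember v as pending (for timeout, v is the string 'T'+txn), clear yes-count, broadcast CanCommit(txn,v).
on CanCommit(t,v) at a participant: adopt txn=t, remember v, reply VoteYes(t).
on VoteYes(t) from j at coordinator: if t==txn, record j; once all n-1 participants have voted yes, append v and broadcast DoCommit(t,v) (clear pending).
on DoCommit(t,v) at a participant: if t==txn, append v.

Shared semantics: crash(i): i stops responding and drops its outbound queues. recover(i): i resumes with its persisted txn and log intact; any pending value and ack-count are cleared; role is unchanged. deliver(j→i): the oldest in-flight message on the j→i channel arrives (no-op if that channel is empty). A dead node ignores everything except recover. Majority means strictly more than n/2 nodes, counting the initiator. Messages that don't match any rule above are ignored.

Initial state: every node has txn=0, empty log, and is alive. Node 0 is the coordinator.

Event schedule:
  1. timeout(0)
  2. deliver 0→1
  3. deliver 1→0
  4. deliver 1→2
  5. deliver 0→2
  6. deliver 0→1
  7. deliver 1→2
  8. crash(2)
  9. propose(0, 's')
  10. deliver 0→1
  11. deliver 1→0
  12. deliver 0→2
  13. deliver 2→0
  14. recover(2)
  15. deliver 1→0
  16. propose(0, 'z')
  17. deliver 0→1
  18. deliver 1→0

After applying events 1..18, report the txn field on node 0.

[1] timeout(0) → N0(coor t1 [-])
[2] deliver 0→1 → N1(part t1 [-])
[3] deliver 1→0 → ∅
[4] deliver 1→2 → ∅
[5] deliver 0→2 → N2(part t1 [-])
[6] deliver 0→1 → ∅
[7] deliver 1→2 → ∅
[8] crash(2) → N2(✗part t1 [-])
[9] propose(0,'s') → N0(coor t2 [-])
[10] deliver 0→1 → N1(part t2 [-])
[11] deliver 1→0 → ∅
[12] deliver 0→2 → ∅
[13] deliver 2→0 → ∅
[14] recover(2) → N2(part t1 [-])
[15] deliver 1→0 → ∅
[16] propose(0,'z') → N0(coor t3 [-])
[17] deliver 0→1 → N1(part t3 [-])
[18] deliver 1→0 → ∅

3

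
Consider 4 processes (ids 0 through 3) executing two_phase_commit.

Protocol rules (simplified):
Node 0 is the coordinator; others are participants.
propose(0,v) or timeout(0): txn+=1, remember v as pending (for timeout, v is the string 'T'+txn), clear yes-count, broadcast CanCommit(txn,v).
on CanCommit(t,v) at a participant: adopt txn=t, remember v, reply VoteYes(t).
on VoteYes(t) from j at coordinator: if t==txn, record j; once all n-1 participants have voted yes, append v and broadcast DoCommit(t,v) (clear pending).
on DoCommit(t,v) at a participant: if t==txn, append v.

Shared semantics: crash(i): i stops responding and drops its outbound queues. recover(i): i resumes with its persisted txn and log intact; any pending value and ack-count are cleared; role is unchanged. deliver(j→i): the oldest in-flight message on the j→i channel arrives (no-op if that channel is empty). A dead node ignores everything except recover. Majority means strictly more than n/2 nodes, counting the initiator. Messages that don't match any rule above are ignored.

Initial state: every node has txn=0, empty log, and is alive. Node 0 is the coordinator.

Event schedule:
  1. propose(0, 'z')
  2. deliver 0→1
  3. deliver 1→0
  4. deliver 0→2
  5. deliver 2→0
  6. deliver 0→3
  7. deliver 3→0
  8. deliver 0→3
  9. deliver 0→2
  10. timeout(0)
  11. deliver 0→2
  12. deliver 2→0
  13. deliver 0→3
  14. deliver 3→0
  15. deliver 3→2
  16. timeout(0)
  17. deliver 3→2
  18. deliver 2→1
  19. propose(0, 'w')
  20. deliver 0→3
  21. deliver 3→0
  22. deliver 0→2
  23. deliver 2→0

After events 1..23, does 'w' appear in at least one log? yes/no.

no

[1] propose(0,'z') → N0(coor t1 [-])
[2] deliver 0→1 → N1(part t1 [-])
[3] deliver 1→0 → ∅
[4] deliver 0→2 → N2(part t1 [-])
[5] deliver 2→0 → ∅
[6] deliver 0→3 → N3(part t1 [-])
[7] deliver 3→0 → N0(coor t1 [z])
[8] deliver 0→3 → N3(part t1 [z])
[9] deliver 0→2 → N2(part t1 [z])
[10] timeout(0) → N0(coor t2 [z])
[11] deliver 0→2 → N2(part t2 [z])
[12] deliver 2→0 → ∅
[13] deliver 0→3 → N3(part t2 [z])
[14] deliver 3→0 → ∅
[15] deliver 3→2 → ∅
[16] timeout(0) → N0(coor t3 [z])
[17] deliver 3→2 → ∅
[18] deliver 2→1 → ∅
[19] propose(0,'w') → N0(coor t4 [z])
[20] deliver 0→3 → N3(part t3 [z])
[21] deliver 3→0 → ∅
[22] deliver 0→2 → N2(part t3 [z])
[23] deliver 2→0 → ∅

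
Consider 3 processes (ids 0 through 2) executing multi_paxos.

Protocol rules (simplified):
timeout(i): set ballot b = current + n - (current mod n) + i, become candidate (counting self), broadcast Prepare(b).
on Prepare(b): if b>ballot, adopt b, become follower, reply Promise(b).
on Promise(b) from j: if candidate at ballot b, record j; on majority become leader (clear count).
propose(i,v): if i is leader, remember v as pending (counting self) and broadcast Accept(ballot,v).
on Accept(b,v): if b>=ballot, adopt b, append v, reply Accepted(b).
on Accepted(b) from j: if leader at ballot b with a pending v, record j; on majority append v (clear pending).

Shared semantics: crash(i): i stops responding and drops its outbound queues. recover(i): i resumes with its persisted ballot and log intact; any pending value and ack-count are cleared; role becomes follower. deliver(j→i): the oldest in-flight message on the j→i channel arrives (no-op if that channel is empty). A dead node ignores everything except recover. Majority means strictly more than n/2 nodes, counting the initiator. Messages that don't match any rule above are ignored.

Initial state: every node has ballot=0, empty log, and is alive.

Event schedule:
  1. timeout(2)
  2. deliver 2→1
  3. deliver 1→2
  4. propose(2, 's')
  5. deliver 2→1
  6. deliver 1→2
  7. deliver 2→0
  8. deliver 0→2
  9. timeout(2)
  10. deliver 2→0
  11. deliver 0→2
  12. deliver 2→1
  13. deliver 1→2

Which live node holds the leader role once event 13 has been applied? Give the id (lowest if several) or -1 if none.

2

after 1 — timeout(2): n2:cand/b5/[-]
after 2 — deliver 2→1: n1:foll/b5/[-]
after 3 — deliver 1→2: n2:lead/b5/[-]
after 4 — propose(2,'s'): ·
after 5 — deliver 2→1: n1:foll/b5/[s]
after 6 — deliver 1→2: n2:lead/b5/[s]
after 7 — deliver 2→0: n0:foll/b5/[-]
after 8 — deliver 0→2: ·
after 9 — timeout(2): n2:cand/b8/[s]
after 10 — deliver 2→0: n0:foll/b5/[s]
after 11 — deliver 0→2: ·
after 12 — deliver 2→1: n1:foll/b8/[s]
after 13 — deliver 1→2: n2:lead/b8/[s]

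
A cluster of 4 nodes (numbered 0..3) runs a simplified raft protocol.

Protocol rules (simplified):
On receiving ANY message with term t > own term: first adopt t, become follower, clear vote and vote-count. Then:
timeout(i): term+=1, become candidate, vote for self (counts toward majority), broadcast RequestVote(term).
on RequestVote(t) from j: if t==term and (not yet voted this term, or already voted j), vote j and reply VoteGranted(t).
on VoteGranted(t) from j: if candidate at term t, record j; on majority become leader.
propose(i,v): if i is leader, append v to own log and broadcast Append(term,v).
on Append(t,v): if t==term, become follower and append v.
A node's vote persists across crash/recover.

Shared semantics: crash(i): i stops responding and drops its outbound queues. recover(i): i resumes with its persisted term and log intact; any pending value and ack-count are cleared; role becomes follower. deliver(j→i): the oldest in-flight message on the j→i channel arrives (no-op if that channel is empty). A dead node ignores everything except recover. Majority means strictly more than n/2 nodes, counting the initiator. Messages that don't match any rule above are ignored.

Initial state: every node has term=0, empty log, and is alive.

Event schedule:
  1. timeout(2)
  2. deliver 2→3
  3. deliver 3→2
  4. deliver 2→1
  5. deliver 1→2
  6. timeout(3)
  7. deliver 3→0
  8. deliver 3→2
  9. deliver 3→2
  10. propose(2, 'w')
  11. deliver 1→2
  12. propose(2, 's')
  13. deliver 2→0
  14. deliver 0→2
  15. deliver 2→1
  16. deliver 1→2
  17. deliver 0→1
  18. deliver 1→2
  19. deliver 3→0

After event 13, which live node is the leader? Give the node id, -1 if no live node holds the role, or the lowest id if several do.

-1

[1] timeout(2) → N2(cand t1 [-])
[2] deliver 2→3 → N3(foll t1 [-])
[3] deliver 3→2 → ∅
[4] deliver 2→1 → N1(foll t1 [-])
[5] deliver 1→2 → N2(lead t1 [-])
[6] timeout(3) → N3(cand t2 [-])
[7] deliver 3→0 → N0(foll t2 [-])
[8] deliver 3→2 → N2(foll t2 [-])
[9] deliver 3→2 → ∅
[10] propose(2,'w') → ∅
[11] deliver 1→2 → ∅
[12] propose(2,'s') → ∅
[13] deliver 2→0 → ∅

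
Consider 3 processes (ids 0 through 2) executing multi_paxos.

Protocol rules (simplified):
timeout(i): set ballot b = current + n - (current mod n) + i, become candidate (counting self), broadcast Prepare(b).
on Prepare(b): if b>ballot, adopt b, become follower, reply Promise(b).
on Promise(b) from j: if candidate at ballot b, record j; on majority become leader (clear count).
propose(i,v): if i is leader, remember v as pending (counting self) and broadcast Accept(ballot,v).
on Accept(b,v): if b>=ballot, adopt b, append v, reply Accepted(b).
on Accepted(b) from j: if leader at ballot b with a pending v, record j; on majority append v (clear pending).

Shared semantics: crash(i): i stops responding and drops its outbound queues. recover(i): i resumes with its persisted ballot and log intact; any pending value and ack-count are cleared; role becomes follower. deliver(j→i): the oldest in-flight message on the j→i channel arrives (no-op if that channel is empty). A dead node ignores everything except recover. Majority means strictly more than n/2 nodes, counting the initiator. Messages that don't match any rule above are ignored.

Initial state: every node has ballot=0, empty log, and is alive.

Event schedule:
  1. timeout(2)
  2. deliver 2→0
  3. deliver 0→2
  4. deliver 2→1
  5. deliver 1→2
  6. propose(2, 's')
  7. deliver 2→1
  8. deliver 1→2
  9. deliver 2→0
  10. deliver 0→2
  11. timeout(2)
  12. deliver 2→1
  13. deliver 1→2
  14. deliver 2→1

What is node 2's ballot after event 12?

[1] timeout(2) → N2(cand b5 [-])
[2] deliver 2→0 → N0(foll b5 [-])
[3] deliver 0→2 → N2(lead b5 [-])
[4] deliver 2→1 → N1(foll b5 [-])
[5] deliver 1→2 → ∅
[6] propose(2,'s') → ∅
[7] deliver 2→1 → N1(foll b5 [s])
[8] deliver 1→2 → N2(lead b5 [s])
[9] deliver 2→0 → N0(foll b5 [s])
[10] deliver 0→2 → ∅
[11] timeout(2) → N2(cand b8 [s])
[12] deliver 2→1 → N1(foll b8 [s])

8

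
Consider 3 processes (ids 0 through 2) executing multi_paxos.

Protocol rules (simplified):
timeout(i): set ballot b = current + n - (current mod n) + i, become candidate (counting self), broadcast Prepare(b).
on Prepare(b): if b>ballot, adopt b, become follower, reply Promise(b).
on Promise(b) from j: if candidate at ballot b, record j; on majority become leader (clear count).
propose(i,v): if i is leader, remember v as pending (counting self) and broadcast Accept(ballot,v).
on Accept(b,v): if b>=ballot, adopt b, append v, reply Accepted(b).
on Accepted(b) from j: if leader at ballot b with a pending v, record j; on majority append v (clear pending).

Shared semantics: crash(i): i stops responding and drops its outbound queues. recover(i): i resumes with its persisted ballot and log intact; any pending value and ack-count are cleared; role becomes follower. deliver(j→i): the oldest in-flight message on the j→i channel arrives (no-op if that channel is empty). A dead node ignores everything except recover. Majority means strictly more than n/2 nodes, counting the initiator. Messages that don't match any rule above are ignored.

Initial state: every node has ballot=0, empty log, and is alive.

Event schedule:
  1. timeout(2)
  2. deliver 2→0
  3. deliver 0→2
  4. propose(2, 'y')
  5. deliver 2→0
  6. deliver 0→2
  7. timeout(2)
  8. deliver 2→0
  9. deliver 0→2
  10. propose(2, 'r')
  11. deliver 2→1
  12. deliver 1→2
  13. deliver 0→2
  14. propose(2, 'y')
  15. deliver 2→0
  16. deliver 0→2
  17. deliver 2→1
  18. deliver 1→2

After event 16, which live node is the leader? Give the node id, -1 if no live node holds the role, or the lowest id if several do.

1. timeout(2):  <2:cand b5 ->
2. deliver 2→0:  <0:foll b5 ->
3. deliver 0→2:  <2:lead b5 ->
4. propose(2,'y'):  nop
5. deliver 2→0:  <0:foll b5 y>
6. deliver 0→2:  <2:lead b5 y>
7. timeout(2):  <2:cand b8 y>
8. deliver 2→0:  <0:foll b8 y>
9. deliver 0→2:  <2:lead b8 y>
10. propose(2,'r'):  nop
11. deliver 2→1:  <1:foll b5 ->
12. deliver 1→2:  nop
13. deliver 0→2:  nop
14. propose(2,'y'):  nop
15. deliver 2→0:  <0:foll b8 y,r>
16. deliver 0→2:  <2:lead b8 y,y>

2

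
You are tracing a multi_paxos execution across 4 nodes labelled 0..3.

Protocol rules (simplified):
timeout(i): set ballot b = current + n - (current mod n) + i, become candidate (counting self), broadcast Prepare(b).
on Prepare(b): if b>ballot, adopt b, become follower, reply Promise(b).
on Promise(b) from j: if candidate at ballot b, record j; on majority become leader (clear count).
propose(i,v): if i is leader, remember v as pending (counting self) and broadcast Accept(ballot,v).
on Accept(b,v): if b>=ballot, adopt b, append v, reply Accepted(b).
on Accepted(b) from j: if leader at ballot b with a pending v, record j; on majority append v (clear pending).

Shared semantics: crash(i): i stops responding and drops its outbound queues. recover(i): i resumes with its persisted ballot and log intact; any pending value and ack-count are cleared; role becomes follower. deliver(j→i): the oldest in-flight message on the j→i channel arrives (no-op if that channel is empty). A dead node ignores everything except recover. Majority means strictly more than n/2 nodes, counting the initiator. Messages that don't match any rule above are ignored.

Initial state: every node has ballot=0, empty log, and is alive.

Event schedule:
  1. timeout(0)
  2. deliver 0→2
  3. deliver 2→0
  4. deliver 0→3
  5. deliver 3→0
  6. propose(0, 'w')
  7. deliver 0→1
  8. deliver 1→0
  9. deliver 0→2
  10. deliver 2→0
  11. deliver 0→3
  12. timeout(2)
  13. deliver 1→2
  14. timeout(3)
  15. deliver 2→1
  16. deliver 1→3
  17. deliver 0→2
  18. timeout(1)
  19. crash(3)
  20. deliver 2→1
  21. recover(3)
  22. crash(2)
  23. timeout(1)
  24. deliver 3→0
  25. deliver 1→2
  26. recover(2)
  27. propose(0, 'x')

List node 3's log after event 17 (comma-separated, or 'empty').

w

1. timeout(0):  <0:cand b4 ->
2. deliver 0→2:  <2:foll b4 ->
3. deliver 2→0:  nop
4. deliver 0→3:  <3:foll b4 ->
5. deliver 3→0:  <0:lead b4 ->
6. propose(0,'w'):  nop
7. deliver 0→1:  <1:foll b4 ->
8. deliver 1→0:  nop
9. deliver 0→2:  <2:foll b4 w>
10. deliver 2→0:  nop
11. deliver 0→3:  <3:foll b4 w>
12. timeout(2):  <2:cand b10 w>
13. deliver 1→2:  nop
14. timeout(3):  <3:cand b11 w>
15. deliver 2→1:  <1:foll b10 ->
16. deliver 1→3:  nop
17. deliver 0→2:  nop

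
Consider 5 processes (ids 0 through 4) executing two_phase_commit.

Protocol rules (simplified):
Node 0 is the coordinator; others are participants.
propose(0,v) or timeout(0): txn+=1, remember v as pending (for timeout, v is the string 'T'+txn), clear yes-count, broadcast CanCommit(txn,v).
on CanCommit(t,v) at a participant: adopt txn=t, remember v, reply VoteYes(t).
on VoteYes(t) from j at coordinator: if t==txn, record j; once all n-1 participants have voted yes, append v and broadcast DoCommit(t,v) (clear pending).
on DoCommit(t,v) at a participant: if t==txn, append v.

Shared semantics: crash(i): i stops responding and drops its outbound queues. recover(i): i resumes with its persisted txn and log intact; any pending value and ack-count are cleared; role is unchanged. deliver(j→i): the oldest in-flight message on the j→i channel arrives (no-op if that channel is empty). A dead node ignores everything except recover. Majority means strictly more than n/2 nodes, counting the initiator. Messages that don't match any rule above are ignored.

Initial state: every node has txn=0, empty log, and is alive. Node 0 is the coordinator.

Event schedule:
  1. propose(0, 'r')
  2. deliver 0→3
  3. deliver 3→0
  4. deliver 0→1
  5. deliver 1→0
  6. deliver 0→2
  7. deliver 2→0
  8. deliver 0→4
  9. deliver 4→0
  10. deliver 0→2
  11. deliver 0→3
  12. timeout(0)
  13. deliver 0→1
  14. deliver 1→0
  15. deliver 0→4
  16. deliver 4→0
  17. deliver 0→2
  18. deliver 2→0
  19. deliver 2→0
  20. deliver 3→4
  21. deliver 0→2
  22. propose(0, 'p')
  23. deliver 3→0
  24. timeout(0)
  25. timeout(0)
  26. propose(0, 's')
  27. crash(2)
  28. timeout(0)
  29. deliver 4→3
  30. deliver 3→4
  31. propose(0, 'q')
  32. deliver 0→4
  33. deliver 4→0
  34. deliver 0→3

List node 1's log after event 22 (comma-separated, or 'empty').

r

after 1 — propose(0,'r'): n0:coor/t1/[-]
after 2 — deliver 0→3: n3:part/t1/[-]
after 3 — deliver 3→0: ·
after 4 — deliver 0→1: n1:part/t1/[-]
after 5 — deliver 1→0: ·
after 6 — deliver 0→2: n2:part/t1/[-]
after 7 — deliver 2→0: ·
after 8 — deliver 0→4: n4:part/t1/[-]
after 9 — deliver 4→0: n0:coor/t1/[r]
after 10 — deliver 0→2: n2:part/t1/[r]
after 11 — deliver 0→3: n3:part/t1/[r]
after 12 — timeout(0): n0:coor/t2/[r]
after 13 — deliver 0→1: n1:part/t1/[r]
after 14 — deliver 1→0: ·
after 15 — deliver 0→4: n4:part/t1/[r]
after 16 — deliver 4→0: ·
after 17 — deliver 0→2: n2:part/t2/[r]
after 18 — deliver 2→0: ·
after 19 — deliver 2→0: ·
after 20 — deliver 3→4: ·
after 21 — deliver 0→2: ·
after 22 — propose(0,'p'): n0:coor/t3/[r]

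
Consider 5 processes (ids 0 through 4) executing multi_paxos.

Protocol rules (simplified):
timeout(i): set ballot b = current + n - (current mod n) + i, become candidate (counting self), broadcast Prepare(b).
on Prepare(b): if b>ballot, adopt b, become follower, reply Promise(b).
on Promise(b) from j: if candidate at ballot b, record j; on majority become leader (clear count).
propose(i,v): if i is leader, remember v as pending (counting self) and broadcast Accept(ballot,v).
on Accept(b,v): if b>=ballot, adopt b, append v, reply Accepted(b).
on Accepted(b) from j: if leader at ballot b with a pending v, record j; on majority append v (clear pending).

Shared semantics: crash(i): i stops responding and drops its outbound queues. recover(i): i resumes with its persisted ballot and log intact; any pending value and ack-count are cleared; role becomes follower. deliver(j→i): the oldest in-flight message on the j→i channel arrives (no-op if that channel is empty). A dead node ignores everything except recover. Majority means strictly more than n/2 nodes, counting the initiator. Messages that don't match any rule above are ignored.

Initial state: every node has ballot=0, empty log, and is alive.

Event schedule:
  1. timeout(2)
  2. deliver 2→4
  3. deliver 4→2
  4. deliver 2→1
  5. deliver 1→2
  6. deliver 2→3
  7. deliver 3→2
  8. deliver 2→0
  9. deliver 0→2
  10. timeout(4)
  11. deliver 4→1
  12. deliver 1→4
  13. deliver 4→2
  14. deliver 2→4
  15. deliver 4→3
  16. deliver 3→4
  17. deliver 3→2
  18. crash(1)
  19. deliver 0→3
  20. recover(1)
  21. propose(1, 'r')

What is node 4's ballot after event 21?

14

after 1 — timeout(2): n2:cand/b7/[-]
after 2 — deliver 2→4: n4:foll/b7/[-]
after 3 — deliver 4→2: ·
after 4 — deliver 2→1: n1:foll/b7/[-]
after 5 — deliver 1→2: n2:lead/b7/[-]
after 6 — deliver 2→3: n3:foll/b7/[-]
after 7 — deliver 3→2: ·
after 8 — deliver 2→0: n0:foll/b7/[-]
after 9 — deliver 0→2: ·
after 10 — timeout(4): n4:cand/b14/[-]
after 11 — deliver 4→1: n1:foll/b14/[-]
after 12 — deliver 1→4: ·
after 13 — deliver 4→2: n2:foll/b14/[-]
after 14 — deliver 2→4: n4:lead/b14/[-]
after 15 — deliver 4→3: n3:foll/b14/[-]
after 16 — deliver 3→4: ·
after 17 — deliver 3→2: ·
after 18 — crash(1): n1:✗foll/b14/[-]
after 19 — deliver 0→3: ·
after 20 — recover(1): n1:foll/b14/[-]
after 21 — propose(1,'r'): ·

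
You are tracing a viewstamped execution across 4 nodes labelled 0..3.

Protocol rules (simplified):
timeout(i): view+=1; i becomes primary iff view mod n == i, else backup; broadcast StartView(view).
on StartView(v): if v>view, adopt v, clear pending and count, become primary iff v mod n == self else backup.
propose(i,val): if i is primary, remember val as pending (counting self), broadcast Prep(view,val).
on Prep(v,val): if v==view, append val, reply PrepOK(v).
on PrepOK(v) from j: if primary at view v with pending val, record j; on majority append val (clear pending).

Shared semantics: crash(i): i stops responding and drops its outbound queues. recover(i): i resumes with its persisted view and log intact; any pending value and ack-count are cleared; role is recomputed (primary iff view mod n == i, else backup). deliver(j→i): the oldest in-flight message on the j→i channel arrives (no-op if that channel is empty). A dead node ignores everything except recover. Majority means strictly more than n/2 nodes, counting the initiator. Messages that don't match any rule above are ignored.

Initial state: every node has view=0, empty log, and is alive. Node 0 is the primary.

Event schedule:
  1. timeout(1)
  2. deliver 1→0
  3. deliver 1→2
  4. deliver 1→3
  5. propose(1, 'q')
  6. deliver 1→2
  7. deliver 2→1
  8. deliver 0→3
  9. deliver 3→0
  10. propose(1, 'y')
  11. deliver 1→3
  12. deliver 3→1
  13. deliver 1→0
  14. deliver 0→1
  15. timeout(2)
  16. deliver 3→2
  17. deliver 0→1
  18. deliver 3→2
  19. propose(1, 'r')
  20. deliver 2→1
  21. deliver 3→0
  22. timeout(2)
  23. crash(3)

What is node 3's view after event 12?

e1 timeout(1): 1[prim,v=1,-]
e2 deliver 1→0: 0[back,v=1,-]
e3 deliver 1→2: 2[back,v=1,-]
e4 deliver 1→3: 3[back,v=1,-]
e5 propose(1,'q'): ·
e6 deliver 1→2: 2[back,v=1,q]
e7 deliver 2→1: ·
e8 deliver 0→3: ·
e9 deliver 3→0: ·
e10 propose(1,'y'): ·
e11 deliver 1→3: 3[back,v=1,q]
e12 deliver 3→1: ·

1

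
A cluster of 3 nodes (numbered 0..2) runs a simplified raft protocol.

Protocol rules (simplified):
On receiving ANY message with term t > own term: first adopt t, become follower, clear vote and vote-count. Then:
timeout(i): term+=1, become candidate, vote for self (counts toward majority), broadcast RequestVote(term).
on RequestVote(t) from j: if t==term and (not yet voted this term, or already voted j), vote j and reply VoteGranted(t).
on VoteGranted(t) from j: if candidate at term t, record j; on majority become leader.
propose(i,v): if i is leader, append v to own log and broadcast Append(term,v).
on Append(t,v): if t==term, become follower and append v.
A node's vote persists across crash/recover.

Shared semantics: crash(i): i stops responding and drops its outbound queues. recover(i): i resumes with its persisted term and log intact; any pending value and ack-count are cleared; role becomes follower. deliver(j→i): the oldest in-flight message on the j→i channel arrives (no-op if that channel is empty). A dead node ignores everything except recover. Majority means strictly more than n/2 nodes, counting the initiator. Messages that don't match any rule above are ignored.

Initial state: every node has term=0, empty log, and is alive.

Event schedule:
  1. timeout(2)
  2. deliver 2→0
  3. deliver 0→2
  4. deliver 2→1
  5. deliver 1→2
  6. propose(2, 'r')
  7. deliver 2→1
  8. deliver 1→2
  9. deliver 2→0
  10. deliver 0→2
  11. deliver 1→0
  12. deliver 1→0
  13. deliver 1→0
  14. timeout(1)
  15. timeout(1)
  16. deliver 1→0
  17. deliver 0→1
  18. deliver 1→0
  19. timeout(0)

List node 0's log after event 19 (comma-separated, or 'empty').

after 1 — timeout(2): n2:cand/t1/[-]
after 2 — deliver 2→0: n0:foll/t1/[-]
after 3 — deliver 0→2: n2:lead/t1/[-]
after 4 — deliver 2→1: n1:foll/t1/[-]
after 5 — deliver 1→2: ·
after 6 — propose(2,'r'): n2:lead/t1/[r]
after 7 — deliver 2→1: n1:foll/t1/[r]
after 8 — deliver 1→2: ·
after 9 — deliver 2→0: n0:foll/t1/[r]
after 10 — deliver 0→2: ·
after 11 — deliver 1→0: ·
after 12 — deliver 1→0: ·
after 13 — deliver 1→0: ·
after 14 — timeout(1): n1:cand/t2/[r]
after 15 — timeout(1): n1:cand/t3/[r]
after 16 — deliver 1→0: n0:foll/t2/[r]
after 17 — deliver 0→1: ·
after 18 — deliver 1→0: n0:foll/t3/[r]
after 19 — timeout(0): n0:cand/t4/[r]

r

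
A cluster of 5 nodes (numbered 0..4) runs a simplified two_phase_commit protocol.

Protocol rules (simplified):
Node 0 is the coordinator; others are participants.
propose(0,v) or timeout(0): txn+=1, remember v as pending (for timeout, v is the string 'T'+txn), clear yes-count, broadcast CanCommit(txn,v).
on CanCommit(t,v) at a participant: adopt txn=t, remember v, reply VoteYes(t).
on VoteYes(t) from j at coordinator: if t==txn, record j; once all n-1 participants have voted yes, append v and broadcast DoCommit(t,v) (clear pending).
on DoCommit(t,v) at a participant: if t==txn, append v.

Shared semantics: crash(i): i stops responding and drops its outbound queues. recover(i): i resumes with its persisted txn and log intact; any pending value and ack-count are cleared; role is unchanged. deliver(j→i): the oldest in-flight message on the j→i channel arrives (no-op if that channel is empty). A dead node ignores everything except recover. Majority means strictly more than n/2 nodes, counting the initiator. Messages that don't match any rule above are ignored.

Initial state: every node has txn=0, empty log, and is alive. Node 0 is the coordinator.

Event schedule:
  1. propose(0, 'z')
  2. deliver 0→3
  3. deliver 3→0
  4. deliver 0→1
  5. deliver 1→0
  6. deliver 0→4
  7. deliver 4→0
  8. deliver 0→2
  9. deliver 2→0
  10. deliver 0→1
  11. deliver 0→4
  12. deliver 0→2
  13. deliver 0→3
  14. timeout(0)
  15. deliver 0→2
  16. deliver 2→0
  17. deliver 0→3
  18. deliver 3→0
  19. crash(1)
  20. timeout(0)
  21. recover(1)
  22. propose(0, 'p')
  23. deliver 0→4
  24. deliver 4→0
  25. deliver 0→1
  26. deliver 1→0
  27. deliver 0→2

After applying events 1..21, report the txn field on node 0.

[1] propose(0,'z') → N0(coor t1 [-])
[2] deliver 0→3 → N3(part t1 [-])
[3] deliver 3→0 → ∅
[4] deliver 0→1 → N1(part t1 [-])
[5] deliver 1→0 → ∅
[6] deliver 0→4 → N4(part t1 [-])
[7] deliver 4→0 → ∅
[8] deliver 0→2 → N2(part t1 [-])
[9] deliver 2→0 → N0(coor t1 [z])
[10] deliver 0→1 → N1(part t1 [z])
[11] deliver 0→4 → N4(part t1 [z])
[12] deliver 0→2 → N2(part t1 [z])
[13] deliver 0→3 → N3(part t1 [z])
[14] timeout(0) → N0(coor t2 [z])
[15] deliver 0→2 → N2(part t2 [z])
[16] deliver 2→0 → ∅
[17] deliver 0→3 → N3(part t2 [z])
[18] deliver 3→0 → ∅
[19] crash(1) → N1(✗part t1 [z])
[20] timeout(0) → N0(coor t3 [z])
[21] recover(1) → N1(part t1 [z])

3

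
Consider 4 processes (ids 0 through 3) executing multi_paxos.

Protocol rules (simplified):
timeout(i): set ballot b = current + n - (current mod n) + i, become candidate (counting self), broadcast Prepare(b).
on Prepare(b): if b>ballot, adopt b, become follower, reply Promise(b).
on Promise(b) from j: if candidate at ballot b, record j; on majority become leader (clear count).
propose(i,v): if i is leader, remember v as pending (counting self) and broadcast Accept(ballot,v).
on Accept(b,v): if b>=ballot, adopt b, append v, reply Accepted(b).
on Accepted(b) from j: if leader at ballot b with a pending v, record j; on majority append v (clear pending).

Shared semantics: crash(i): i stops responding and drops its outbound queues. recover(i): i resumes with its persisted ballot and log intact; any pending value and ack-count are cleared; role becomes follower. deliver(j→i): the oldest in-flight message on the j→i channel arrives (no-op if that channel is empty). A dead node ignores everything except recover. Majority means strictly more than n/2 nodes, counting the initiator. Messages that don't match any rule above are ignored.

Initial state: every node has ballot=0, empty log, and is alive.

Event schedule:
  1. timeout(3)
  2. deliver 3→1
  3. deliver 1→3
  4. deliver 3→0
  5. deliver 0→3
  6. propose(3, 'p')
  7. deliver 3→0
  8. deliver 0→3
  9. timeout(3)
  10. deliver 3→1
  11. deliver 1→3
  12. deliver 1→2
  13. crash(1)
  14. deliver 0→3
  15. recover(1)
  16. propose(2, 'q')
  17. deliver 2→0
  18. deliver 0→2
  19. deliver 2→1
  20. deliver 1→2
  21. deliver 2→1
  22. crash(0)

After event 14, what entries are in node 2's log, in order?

[1] timeout(3) → N3(cand b7 [-])
[2] deliver 3→1 → N1(foll b7 [-])
[3] deliver 1→3 → ∅
[4] deliver 3→0 → N0(foll b7 [-])
[5] deliver 0→3 → N3(lead b7 [-])
[6] propose(3,'p') → ∅
[7] deliver 3→0 → N0(foll b7 [p])
[8] deliver 0→3 → ∅
[9] timeout(3) → N3(cand b11 [-])
[10] deliver 3→1 → N1(foll b7 [p])
[11] deliver 1→3 → ∅
[12] deliver 1→2 → ∅
[13] crash(1) → N1(✗foll b7 [p])
[14] deliver 0→3 → ∅

empty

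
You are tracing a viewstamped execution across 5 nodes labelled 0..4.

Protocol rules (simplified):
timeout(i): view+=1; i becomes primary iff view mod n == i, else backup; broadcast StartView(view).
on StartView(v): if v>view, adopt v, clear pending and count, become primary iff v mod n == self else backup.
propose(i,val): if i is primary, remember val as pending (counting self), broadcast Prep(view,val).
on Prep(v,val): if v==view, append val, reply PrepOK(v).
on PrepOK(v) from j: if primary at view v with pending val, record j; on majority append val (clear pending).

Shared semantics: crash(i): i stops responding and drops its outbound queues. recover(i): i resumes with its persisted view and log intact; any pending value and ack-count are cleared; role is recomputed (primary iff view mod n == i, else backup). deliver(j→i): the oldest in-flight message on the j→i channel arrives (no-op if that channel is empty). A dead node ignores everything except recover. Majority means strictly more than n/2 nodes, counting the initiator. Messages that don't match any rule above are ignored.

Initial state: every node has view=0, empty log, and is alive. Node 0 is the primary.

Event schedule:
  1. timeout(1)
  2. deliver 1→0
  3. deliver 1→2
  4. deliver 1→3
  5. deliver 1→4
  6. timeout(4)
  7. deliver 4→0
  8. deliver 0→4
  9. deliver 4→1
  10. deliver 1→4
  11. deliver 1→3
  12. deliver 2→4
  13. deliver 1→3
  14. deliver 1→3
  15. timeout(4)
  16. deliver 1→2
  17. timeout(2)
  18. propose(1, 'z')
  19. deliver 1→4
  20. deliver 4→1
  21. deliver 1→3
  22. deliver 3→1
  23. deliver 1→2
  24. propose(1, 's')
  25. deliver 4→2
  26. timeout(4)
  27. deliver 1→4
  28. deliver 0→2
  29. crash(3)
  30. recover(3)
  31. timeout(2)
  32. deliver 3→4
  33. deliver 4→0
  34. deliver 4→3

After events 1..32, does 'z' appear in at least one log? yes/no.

[1] timeout(1) → N1(prim v1 [-])
[2] deliver 1→0 → N0(back v1 [-])
[3] deliver 1→2 → N2(back v1 [-])
[4] deliver 1→3 → N3(back v1 [-])
[5] deliver 1→4 → N4(back v1 [-])
[6] timeout(4) → N4(back v2 [-])
[7] deliver 4→0 → N0(back v2 [-])
[8] deliver 0→4 → ∅
[9] deliver 4→1 → N1(back v2 [-])
[10] deliver 1→4 → ∅
[11] deliver 1→3 → ∅
[12] deliver 2→4 → ∅
[13] deliver 1→3 → ∅
[14] deliver 1→3 → ∅
[15] timeout(4) → N4(back v3 [-])
[16] deliver 1→2 → ∅
[17] timeout(2) → N2(prim v2 [-])
[18] propose(1,'z') → ∅
[19] deliver 1→4 → ∅
[20] deliver 4→1 → N1(back v3 [-])
[21] deliver 1→3 → ∅
[22] deliver 3→1 → ∅
[23] deliver 1→2 → ∅
[24] propose(1,'s') → ∅
[25] deliver 4→2 → ∅
[26] timeout(4) → N4(prim v4 [-])
[27] deliver 1→4 → ∅
[28] deliver 0→2 → ∅
[29] crash(3) → N3(✗back v1 [-])
[30] recover(3) → N3(back v1 [-])
[31] timeout(2) → N2(back v3 [-])
[32] deliver 3→4 → ∅

no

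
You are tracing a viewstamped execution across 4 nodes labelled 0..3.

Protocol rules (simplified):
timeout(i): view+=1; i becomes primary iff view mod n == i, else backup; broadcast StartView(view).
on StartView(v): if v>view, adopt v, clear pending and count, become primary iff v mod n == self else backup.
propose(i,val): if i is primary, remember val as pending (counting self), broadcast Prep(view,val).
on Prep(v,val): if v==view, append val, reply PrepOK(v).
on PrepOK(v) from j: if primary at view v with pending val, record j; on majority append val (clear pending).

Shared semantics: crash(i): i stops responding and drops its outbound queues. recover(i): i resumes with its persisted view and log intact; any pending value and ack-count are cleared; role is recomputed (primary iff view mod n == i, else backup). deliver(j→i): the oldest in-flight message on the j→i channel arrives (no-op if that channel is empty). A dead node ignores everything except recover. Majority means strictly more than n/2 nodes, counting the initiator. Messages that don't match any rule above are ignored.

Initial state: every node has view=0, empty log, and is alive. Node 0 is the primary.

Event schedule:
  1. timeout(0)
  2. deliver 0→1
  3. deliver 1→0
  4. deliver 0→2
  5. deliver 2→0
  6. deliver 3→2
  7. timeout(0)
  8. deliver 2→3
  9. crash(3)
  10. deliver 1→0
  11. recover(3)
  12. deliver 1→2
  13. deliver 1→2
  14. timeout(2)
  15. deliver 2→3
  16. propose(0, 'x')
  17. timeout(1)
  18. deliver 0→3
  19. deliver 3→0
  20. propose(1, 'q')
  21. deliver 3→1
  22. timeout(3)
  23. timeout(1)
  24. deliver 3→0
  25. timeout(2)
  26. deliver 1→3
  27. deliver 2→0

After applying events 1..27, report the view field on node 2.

3

e1 timeout(0): 0[back,v=1,-]
e2 deliver 0→1: 1[prim,v=1,-]
e3 deliver 1→0: ·
e4 deliver 0→2: 2[back,v=1,-]
e5 deliver 2→0: ·
e6 deliver 3→2: ·
e7 timeout(0): 0[back,v=2,-]
e8 deliver 2→3: ·
e9 crash(3): 3[✗back,v=0,-]
e10 deliver 1→0: ·
e11 recover(3): 3[back,v=0,-]
e12 deliver 1→2: ·
e13 deliver 1→2: ·
e14 timeout(2): 2[prim,v=2,-]
e15 deliver 2→3: 3[back,v=2,-]
e16 propose(0,'x'): ·
e17 timeout(1): 1[back,v=2,-]
e18 deliver 0→3: ·
e19 deliver 3→0: ·
e20 propose(1,'q'): ·
e21 deliver 3→1: ·
e22 timeout(3): 3[prim,v=3,-]
e23 timeout(1): 1[back,v=3,-]
e24 deliver 3→0: 0[back,v=3,-]
e25 timeout(2): 2[back,v=3,-]
e26 deliver 1→3: ·
e27 deliver 2→0: ·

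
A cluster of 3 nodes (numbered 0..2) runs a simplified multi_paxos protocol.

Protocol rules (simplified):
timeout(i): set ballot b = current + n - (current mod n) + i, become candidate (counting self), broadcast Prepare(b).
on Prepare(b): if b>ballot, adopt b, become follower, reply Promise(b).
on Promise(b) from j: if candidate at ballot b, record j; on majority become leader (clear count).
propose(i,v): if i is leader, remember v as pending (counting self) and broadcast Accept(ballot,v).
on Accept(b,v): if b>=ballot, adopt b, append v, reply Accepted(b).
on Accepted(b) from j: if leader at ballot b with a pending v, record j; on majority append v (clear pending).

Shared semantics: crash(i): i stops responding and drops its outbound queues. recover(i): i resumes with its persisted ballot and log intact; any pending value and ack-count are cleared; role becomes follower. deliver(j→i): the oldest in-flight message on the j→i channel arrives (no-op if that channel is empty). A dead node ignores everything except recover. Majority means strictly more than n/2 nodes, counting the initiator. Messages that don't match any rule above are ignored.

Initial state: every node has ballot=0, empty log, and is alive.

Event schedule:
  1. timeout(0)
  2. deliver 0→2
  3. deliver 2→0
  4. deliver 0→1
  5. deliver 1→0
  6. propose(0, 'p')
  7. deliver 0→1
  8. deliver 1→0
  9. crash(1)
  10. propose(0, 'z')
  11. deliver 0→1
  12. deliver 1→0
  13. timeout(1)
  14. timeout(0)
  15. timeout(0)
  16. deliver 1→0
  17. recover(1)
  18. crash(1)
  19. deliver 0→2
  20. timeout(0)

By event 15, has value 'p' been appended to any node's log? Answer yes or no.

e1 timeout(0): 0[cand,b=3,-]
e2 deliver 0→2: 2[foll,b=3,-]
e3 deliver 2→0: 0[lead,b=3,-]
e4 deliver 0→1: 1[foll,b=3,-]
e5 deliver 1→0: ·
e6 propose(0,'p'): ·
e7 deliver 0→1: 1[foll,b=3,p]
e8 deliver 1→0: 0[lead,b=3,p]
e9 crash(1): 1[✗foll,b=3,p]
e10 propose(0,'z'): ·
e11 deliver 0→1: ·
e12 deliver 1→0: ·
e13 timeout(1): ·
e14 timeout(0): 0[cand,b=6,p]
e15 timeout(0): 0[cand,b=9,p]

yes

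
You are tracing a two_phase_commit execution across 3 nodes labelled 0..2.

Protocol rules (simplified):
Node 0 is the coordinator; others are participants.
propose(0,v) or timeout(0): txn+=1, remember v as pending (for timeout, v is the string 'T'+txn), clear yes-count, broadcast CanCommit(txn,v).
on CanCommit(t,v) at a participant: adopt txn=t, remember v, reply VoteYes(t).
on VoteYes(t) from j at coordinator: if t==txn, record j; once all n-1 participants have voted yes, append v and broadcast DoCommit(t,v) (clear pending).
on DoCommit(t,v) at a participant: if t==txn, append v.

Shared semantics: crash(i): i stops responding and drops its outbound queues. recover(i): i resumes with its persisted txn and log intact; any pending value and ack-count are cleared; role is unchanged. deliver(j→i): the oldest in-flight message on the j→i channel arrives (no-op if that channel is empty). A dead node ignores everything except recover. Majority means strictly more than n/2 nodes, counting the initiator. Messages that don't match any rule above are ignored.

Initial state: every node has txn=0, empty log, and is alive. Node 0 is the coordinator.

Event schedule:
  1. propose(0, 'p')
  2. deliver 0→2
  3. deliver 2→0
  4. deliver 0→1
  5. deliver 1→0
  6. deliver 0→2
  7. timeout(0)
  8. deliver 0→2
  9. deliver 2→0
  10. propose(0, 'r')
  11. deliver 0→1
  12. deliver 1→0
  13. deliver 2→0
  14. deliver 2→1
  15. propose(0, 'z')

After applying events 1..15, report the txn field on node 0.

[1] propose(0,'p') → N0(coor t1 [-])
[2] deliver 0→2 → N2(part t1 [-])
[3] deliver 2→0 → ∅
[4] deliver 0→1 → N1(part t1 [-])
[5] deliver 1→0 → N0(coor t1 [p])
[6] deliver 0→2 → N2(part t1 [p])
[7] timeout(0) → N0(coor t2 [p])
[8] deliver 0→2 → N2(part t2 [p])
[9] deliver 2→0 → ∅
[10] propose(0,'r') → N0(coor t3 [p])
[11] deliver 0→1 → N1(part t1 [p])
[12] deliver 1→0 → ∅
[13] deliver 2→0 → ∅
[14] deliver 2→1 → ∅
[15] propose(0,'z') → N0(coor t4 [p])

4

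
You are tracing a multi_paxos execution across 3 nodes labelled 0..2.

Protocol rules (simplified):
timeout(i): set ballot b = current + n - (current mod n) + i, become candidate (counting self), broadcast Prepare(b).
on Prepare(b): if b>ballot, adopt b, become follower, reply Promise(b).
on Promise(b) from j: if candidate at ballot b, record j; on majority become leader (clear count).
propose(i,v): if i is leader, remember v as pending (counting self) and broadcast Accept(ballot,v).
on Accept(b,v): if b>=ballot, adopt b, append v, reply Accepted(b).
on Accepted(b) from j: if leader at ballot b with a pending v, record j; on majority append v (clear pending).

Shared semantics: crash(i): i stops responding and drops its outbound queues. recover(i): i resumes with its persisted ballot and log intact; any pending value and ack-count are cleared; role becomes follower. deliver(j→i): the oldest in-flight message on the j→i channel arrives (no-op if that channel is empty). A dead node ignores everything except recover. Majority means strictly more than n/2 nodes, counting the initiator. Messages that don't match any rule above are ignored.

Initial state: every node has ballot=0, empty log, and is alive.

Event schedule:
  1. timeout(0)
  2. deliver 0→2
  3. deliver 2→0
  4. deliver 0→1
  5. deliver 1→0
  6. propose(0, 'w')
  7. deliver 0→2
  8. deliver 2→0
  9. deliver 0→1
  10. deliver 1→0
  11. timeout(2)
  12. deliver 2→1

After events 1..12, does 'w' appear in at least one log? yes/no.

yes

[1] timeout(0) → N0(cand b3 [-])
[2] deliver 0→2 → N2(foll b3 [-])
[3] deliver 2→0 → N0(lead b3 [-])
[4] deliver 0→1 → N1(foll b3 [-])
[5] deliver 1→0 → ∅
[6] propose(0,'w') → ∅
[7] deliver 0→2 → N2(foll b3 [w])
[8] deliver 2→0 → N0(lead b3 [w])
[9] deliver 0→1 → N1(foll b3 [w])
[10] deliver 1→0 → ∅
[11] timeout(2) → N2(cand b8 [w])
[12] deliver 2→1 → N1(foll b8 [w])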